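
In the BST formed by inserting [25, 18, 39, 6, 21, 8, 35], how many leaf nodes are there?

Tree built from: [25, 18, 39, 6, 21, 8, 35]
Tree (level-order array): [25, 18, 39, 6, 21, 35, None, None, 8]
Rule: A leaf has 0 children.
Per-node child counts:
  node 25: 2 child(ren)
  node 18: 2 child(ren)
  node 6: 1 child(ren)
  node 8: 0 child(ren)
  node 21: 0 child(ren)
  node 39: 1 child(ren)
  node 35: 0 child(ren)
Matching nodes: [8, 21, 35]
Count of leaf nodes: 3


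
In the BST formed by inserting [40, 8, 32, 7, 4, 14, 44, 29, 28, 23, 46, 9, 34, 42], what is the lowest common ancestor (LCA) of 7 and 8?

Tree insertion order: [40, 8, 32, 7, 4, 14, 44, 29, 28, 23, 46, 9, 34, 42]
Tree (level-order array): [40, 8, 44, 7, 32, 42, 46, 4, None, 14, 34, None, None, None, None, None, None, 9, 29, None, None, None, None, 28, None, 23]
In a BST, the LCA of p=7, q=8 is the first node v on the
root-to-leaf path with p <= v <= q (go left if both < v, right if both > v).
Walk from root:
  at 40: both 7 and 8 < 40, go left
  at 8: 7 <= 8 <= 8, this is the LCA
LCA = 8


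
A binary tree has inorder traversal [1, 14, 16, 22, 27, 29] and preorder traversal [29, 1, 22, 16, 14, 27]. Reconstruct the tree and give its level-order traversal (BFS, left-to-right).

Inorder:  [1, 14, 16, 22, 27, 29]
Preorder: [29, 1, 22, 16, 14, 27]
Algorithm: preorder visits root first, so consume preorder in order;
for each root, split the current inorder slice at that value into
left-subtree inorder and right-subtree inorder, then recurse.
Recursive splits:
  root=29; inorder splits into left=[1, 14, 16, 22, 27], right=[]
  root=1; inorder splits into left=[], right=[14, 16, 22, 27]
  root=22; inorder splits into left=[14, 16], right=[27]
  root=16; inorder splits into left=[14], right=[]
  root=14; inorder splits into left=[], right=[]
  root=27; inorder splits into left=[], right=[]
Reconstructed level-order: [29, 1, 22, 16, 27, 14]


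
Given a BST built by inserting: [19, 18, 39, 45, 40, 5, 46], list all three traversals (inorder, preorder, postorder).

Tree insertion order: [19, 18, 39, 45, 40, 5, 46]
Tree (level-order array): [19, 18, 39, 5, None, None, 45, None, None, 40, 46]
Inorder (L, root, R): [5, 18, 19, 39, 40, 45, 46]
Preorder (root, L, R): [19, 18, 5, 39, 45, 40, 46]
Postorder (L, R, root): [5, 18, 40, 46, 45, 39, 19]


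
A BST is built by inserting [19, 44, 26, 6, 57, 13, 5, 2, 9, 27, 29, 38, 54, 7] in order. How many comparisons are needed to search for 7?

Search path for 7: 19 -> 6 -> 13 -> 9 -> 7
Found: True
Comparisons: 5


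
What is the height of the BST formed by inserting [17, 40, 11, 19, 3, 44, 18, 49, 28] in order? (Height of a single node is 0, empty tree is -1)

Insertion order: [17, 40, 11, 19, 3, 44, 18, 49, 28]
Tree (level-order array): [17, 11, 40, 3, None, 19, 44, None, None, 18, 28, None, 49]
Compute height bottom-up (empty subtree = -1):
  height(3) = 1 + max(-1, -1) = 0
  height(11) = 1 + max(0, -1) = 1
  height(18) = 1 + max(-1, -1) = 0
  height(28) = 1 + max(-1, -1) = 0
  height(19) = 1 + max(0, 0) = 1
  height(49) = 1 + max(-1, -1) = 0
  height(44) = 1 + max(-1, 0) = 1
  height(40) = 1 + max(1, 1) = 2
  height(17) = 1 + max(1, 2) = 3
Height = 3


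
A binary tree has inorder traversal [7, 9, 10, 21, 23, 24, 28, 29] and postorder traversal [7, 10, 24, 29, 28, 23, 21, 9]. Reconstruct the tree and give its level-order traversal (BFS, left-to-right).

Inorder:   [7, 9, 10, 21, 23, 24, 28, 29]
Postorder: [7, 10, 24, 29, 28, 23, 21, 9]
Algorithm: postorder visits root last, so walk postorder right-to-left;
each value is the root of the current inorder slice — split it at that
value, recurse on the right subtree first, then the left.
Recursive splits:
  root=9; inorder splits into left=[7], right=[10, 21, 23, 24, 28, 29]
  root=21; inorder splits into left=[10], right=[23, 24, 28, 29]
  root=23; inorder splits into left=[], right=[24, 28, 29]
  root=28; inorder splits into left=[24], right=[29]
  root=29; inorder splits into left=[], right=[]
  root=24; inorder splits into left=[], right=[]
  root=10; inorder splits into left=[], right=[]
  root=7; inorder splits into left=[], right=[]
Reconstructed level-order: [9, 7, 21, 10, 23, 28, 24, 29]


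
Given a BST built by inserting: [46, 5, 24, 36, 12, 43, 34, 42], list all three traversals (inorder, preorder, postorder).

Tree insertion order: [46, 5, 24, 36, 12, 43, 34, 42]
Tree (level-order array): [46, 5, None, None, 24, 12, 36, None, None, 34, 43, None, None, 42]
Inorder (L, root, R): [5, 12, 24, 34, 36, 42, 43, 46]
Preorder (root, L, R): [46, 5, 24, 12, 36, 34, 43, 42]
Postorder (L, R, root): [12, 34, 42, 43, 36, 24, 5, 46]


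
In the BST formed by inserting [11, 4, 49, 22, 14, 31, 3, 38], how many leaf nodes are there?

Tree built from: [11, 4, 49, 22, 14, 31, 3, 38]
Tree (level-order array): [11, 4, 49, 3, None, 22, None, None, None, 14, 31, None, None, None, 38]
Rule: A leaf has 0 children.
Per-node child counts:
  node 11: 2 child(ren)
  node 4: 1 child(ren)
  node 3: 0 child(ren)
  node 49: 1 child(ren)
  node 22: 2 child(ren)
  node 14: 0 child(ren)
  node 31: 1 child(ren)
  node 38: 0 child(ren)
Matching nodes: [3, 14, 38]
Count of leaf nodes: 3


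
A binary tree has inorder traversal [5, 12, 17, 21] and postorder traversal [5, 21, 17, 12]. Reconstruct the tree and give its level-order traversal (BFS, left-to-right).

Inorder:   [5, 12, 17, 21]
Postorder: [5, 21, 17, 12]
Algorithm: postorder visits root last, so walk postorder right-to-left;
each value is the root of the current inorder slice — split it at that
value, recurse on the right subtree first, then the left.
Recursive splits:
  root=12; inorder splits into left=[5], right=[17, 21]
  root=17; inorder splits into left=[], right=[21]
  root=21; inorder splits into left=[], right=[]
  root=5; inorder splits into left=[], right=[]
Reconstructed level-order: [12, 5, 17, 21]


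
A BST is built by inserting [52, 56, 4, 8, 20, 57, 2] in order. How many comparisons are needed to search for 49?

Search path for 49: 52 -> 4 -> 8 -> 20
Found: False
Comparisons: 4


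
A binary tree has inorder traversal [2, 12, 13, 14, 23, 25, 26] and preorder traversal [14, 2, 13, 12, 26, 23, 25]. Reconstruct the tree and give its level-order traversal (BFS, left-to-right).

Inorder:  [2, 12, 13, 14, 23, 25, 26]
Preorder: [14, 2, 13, 12, 26, 23, 25]
Algorithm: preorder visits root first, so consume preorder in order;
for each root, split the current inorder slice at that value into
left-subtree inorder and right-subtree inorder, then recurse.
Recursive splits:
  root=14; inorder splits into left=[2, 12, 13], right=[23, 25, 26]
  root=2; inorder splits into left=[], right=[12, 13]
  root=13; inorder splits into left=[12], right=[]
  root=12; inorder splits into left=[], right=[]
  root=26; inorder splits into left=[23, 25], right=[]
  root=23; inorder splits into left=[], right=[25]
  root=25; inorder splits into left=[], right=[]
Reconstructed level-order: [14, 2, 26, 13, 23, 12, 25]


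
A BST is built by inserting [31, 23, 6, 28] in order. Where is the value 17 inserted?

Starting tree (level order): [31, 23, None, 6, 28]
Insertion path: 31 -> 23 -> 6
Result: insert 17 as right child of 6
Final tree (level order): [31, 23, None, 6, 28, None, 17]


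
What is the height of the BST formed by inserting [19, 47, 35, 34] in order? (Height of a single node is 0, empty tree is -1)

Insertion order: [19, 47, 35, 34]
Tree (level-order array): [19, None, 47, 35, None, 34]
Compute height bottom-up (empty subtree = -1):
  height(34) = 1 + max(-1, -1) = 0
  height(35) = 1 + max(0, -1) = 1
  height(47) = 1 + max(1, -1) = 2
  height(19) = 1 + max(-1, 2) = 3
Height = 3


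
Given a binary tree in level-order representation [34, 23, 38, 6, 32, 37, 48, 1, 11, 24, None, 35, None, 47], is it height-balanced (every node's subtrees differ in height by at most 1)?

Tree (level-order array): [34, 23, 38, 6, 32, 37, 48, 1, 11, 24, None, 35, None, 47]
Definition: a tree is height-balanced if, at every node, |h(left) - h(right)| <= 1 (empty subtree has height -1).
Bottom-up per-node check:
  node 1: h_left=-1, h_right=-1, diff=0 [OK], height=0
  node 11: h_left=-1, h_right=-1, diff=0 [OK], height=0
  node 6: h_left=0, h_right=0, diff=0 [OK], height=1
  node 24: h_left=-1, h_right=-1, diff=0 [OK], height=0
  node 32: h_left=0, h_right=-1, diff=1 [OK], height=1
  node 23: h_left=1, h_right=1, diff=0 [OK], height=2
  node 35: h_left=-1, h_right=-1, diff=0 [OK], height=0
  node 37: h_left=0, h_right=-1, diff=1 [OK], height=1
  node 47: h_left=-1, h_right=-1, diff=0 [OK], height=0
  node 48: h_left=0, h_right=-1, diff=1 [OK], height=1
  node 38: h_left=1, h_right=1, diff=0 [OK], height=2
  node 34: h_left=2, h_right=2, diff=0 [OK], height=3
All nodes satisfy the balance condition.
Result: Balanced


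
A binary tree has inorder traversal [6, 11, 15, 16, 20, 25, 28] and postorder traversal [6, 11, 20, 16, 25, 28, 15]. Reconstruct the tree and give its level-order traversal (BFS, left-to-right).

Inorder:   [6, 11, 15, 16, 20, 25, 28]
Postorder: [6, 11, 20, 16, 25, 28, 15]
Algorithm: postorder visits root last, so walk postorder right-to-left;
each value is the root of the current inorder slice — split it at that
value, recurse on the right subtree first, then the left.
Recursive splits:
  root=15; inorder splits into left=[6, 11], right=[16, 20, 25, 28]
  root=28; inorder splits into left=[16, 20, 25], right=[]
  root=25; inorder splits into left=[16, 20], right=[]
  root=16; inorder splits into left=[], right=[20]
  root=20; inorder splits into left=[], right=[]
  root=11; inorder splits into left=[6], right=[]
  root=6; inorder splits into left=[], right=[]
Reconstructed level-order: [15, 11, 28, 6, 25, 16, 20]


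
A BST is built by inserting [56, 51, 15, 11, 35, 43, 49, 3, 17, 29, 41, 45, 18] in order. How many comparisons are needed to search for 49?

Search path for 49: 56 -> 51 -> 15 -> 35 -> 43 -> 49
Found: True
Comparisons: 6


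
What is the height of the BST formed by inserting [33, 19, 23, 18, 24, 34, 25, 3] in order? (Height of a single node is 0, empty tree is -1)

Insertion order: [33, 19, 23, 18, 24, 34, 25, 3]
Tree (level-order array): [33, 19, 34, 18, 23, None, None, 3, None, None, 24, None, None, None, 25]
Compute height bottom-up (empty subtree = -1):
  height(3) = 1 + max(-1, -1) = 0
  height(18) = 1 + max(0, -1) = 1
  height(25) = 1 + max(-1, -1) = 0
  height(24) = 1 + max(-1, 0) = 1
  height(23) = 1 + max(-1, 1) = 2
  height(19) = 1 + max(1, 2) = 3
  height(34) = 1 + max(-1, -1) = 0
  height(33) = 1 + max(3, 0) = 4
Height = 4


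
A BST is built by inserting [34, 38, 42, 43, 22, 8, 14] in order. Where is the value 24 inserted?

Starting tree (level order): [34, 22, 38, 8, None, None, 42, None, 14, None, 43]
Insertion path: 34 -> 22
Result: insert 24 as right child of 22
Final tree (level order): [34, 22, 38, 8, 24, None, 42, None, 14, None, None, None, 43]


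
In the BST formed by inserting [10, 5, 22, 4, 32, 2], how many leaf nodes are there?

Tree built from: [10, 5, 22, 4, 32, 2]
Tree (level-order array): [10, 5, 22, 4, None, None, 32, 2]
Rule: A leaf has 0 children.
Per-node child counts:
  node 10: 2 child(ren)
  node 5: 1 child(ren)
  node 4: 1 child(ren)
  node 2: 0 child(ren)
  node 22: 1 child(ren)
  node 32: 0 child(ren)
Matching nodes: [2, 32]
Count of leaf nodes: 2


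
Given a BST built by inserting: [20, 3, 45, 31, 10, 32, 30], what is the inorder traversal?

Tree insertion order: [20, 3, 45, 31, 10, 32, 30]
Tree (level-order array): [20, 3, 45, None, 10, 31, None, None, None, 30, 32]
Inorder traversal: [3, 10, 20, 30, 31, 32, 45]


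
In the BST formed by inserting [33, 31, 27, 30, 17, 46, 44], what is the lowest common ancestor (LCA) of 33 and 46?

Tree insertion order: [33, 31, 27, 30, 17, 46, 44]
Tree (level-order array): [33, 31, 46, 27, None, 44, None, 17, 30]
In a BST, the LCA of p=33, q=46 is the first node v on the
root-to-leaf path with p <= v <= q (go left if both < v, right if both > v).
Walk from root:
  at 33: 33 <= 33 <= 46, this is the LCA
LCA = 33


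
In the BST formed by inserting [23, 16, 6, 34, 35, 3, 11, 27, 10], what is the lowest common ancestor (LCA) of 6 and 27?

Tree insertion order: [23, 16, 6, 34, 35, 3, 11, 27, 10]
Tree (level-order array): [23, 16, 34, 6, None, 27, 35, 3, 11, None, None, None, None, None, None, 10]
In a BST, the LCA of p=6, q=27 is the first node v on the
root-to-leaf path with p <= v <= q (go left if both < v, right if both > v).
Walk from root:
  at 23: 6 <= 23 <= 27, this is the LCA
LCA = 23


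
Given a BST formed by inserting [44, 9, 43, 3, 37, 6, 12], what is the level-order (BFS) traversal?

Tree insertion order: [44, 9, 43, 3, 37, 6, 12]
Tree (level-order array): [44, 9, None, 3, 43, None, 6, 37, None, None, None, 12]
BFS from the root, enqueuing left then right child of each popped node:
  queue [44] -> pop 44, enqueue [9], visited so far: [44]
  queue [9] -> pop 9, enqueue [3, 43], visited so far: [44, 9]
  queue [3, 43] -> pop 3, enqueue [6], visited so far: [44, 9, 3]
  queue [43, 6] -> pop 43, enqueue [37], visited so far: [44, 9, 3, 43]
  queue [6, 37] -> pop 6, enqueue [none], visited so far: [44, 9, 3, 43, 6]
  queue [37] -> pop 37, enqueue [12], visited so far: [44, 9, 3, 43, 6, 37]
  queue [12] -> pop 12, enqueue [none], visited so far: [44, 9, 3, 43, 6, 37, 12]
Result: [44, 9, 3, 43, 6, 37, 12]


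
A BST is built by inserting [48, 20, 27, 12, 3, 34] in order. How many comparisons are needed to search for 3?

Search path for 3: 48 -> 20 -> 12 -> 3
Found: True
Comparisons: 4


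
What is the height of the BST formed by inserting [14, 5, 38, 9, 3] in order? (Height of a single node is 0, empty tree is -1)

Insertion order: [14, 5, 38, 9, 3]
Tree (level-order array): [14, 5, 38, 3, 9]
Compute height bottom-up (empty subtree = -1):
  height(3) = 1 + max(-1, -1) = 0
  height(9) = 1 + max(-1, -1) = 0
  height(5) = 1 + max(0, 0) = 1
  height(38) = 1 + max(-1, -1) = 0
  height(14) = 1 + max(1, 0) = 2
Height = 2


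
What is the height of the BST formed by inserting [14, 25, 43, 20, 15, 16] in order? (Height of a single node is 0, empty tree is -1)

Insertion order: [14, 25, 43, 20, 15, 16]
Tree (level-order array): [14, None, 25, 20, 43, 15, None, None, None, None, 16]
Compute height bottom-up (empty subtree = -1):
  height(16) = 1 + max(-1, -1) = 0
  height(15) = 1 + max(-1, 0) = 1
  height(20) = 1 + max(1, -1) = 2
  height(43) = 1 + max(-1, -1) = 0
  height(25) = 1 + max(2, 0) = 3
  height(14) = 1 + max(-1, 3) = 4
Height = 4


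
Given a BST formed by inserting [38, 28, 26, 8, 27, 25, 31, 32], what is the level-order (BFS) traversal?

Tree insertion order: [38, 28, 26, 8, 27, 25, 31, 32]
Tree (level-order array): [38, 28, None, 26, 31, 8, 27, None, 32, None, 25]
BFS from the root, enqueuing left then right child of each popped node:
  queue [38] -> pop 38, enqueue [28], visited so far: [38]
  queue [28] -> pop 28, enqueue [26, 31], visited so far: [38, 28]
  queue [26, 31] -> pop 26, enqueue [8, 27], visited so far: [38, 28, 26]
  queue [31, 8, 27] -> pop 31, enqueue [32], visited so far: [38, 28, 26, 31]
  queue [8, 27, 32] -> pop 8, enqueue [25], visited so far: [38, 28, 26, 31, 8]
  queue [27, 32, 25] -> pop 27, enqueue [none], visited so far: [38, 28, 26, 31, 8, 27]
  queue [32, 25] -> pop 32, enqueue [none], visited so far: [38, 28, 26, 31, 8, 27, 32]
  queue [25] -> pop 25, enqueue [none], visited so far: [38, 28, 26, 31, 8, 27, 32, 25]
Result: [38, 28, 26, 31, 8, 27, 32, 25]


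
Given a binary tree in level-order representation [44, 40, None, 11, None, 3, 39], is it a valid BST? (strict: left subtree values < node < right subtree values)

Level-order array: [44, 40, None, 11, None, 3, 39]
Validate using subtree bounds (lo, hi): at each node, require lo < value < hi,
then recurse left with hi=value and right with lo=value.
Preorder trace (stopping at first violation):
  at node 44 with bounds (-inf, +inf): OK
  at node 40 with bounds (-inf, 44): OK
  at node 11 with bounds (-inf, 40): OK
  at node 3 with bounds (-inf, 11): OK
  at node 39 with bounds (11, 40): OK
No violation found at any node.
Result: Valid BST


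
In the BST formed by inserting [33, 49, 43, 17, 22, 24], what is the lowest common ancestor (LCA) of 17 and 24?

Tree insertion order: [33, 49, 43, 17, 22, 24]
Tree (level-order array): [33, 17, 49, None, 22, 43, None, None, 24]
In a BST, the LCA of p=17, q=24 is the first node v on the
root-to-leaf path with p <= v <= q (go left if both < v, right if both > v).
Walk from root:
  at 33: both 17 and 24 < 33, go left
  at 17: 17 <= 17 <= 24, this is the LCA
LCA = 17


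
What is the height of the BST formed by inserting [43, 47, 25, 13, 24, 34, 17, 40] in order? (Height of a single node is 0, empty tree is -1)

Insertion order: [43, 47, 25, 13, 24, 34, 17, 40]
Tree (level-order array): [43, 25, 47, 13, 34, None, None, None, 24, None, 40, 17]
Compute height bottom-up (empty subtree = -1):
  height(17) = 1 + max(-1, -1) = 0
  height(24) = 1 + max(0, -1) = 1
  height(13) = 1 + max(-1, 1) = 2
  height(40) = 1 + max(-1, -1) = 0
  height(34) = 1 + max(-1, 0) = 1
  height(25) = 1 + max(2, 1) = 3
  height(47) = 1 + max(-1, -1) = 0
  height(43) = 1 + max(3, 0) = 4
Height = 4


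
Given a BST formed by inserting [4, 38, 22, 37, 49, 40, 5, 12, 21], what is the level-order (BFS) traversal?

Tree insertion order: [4, 38, 22, 37, 49, 40, 5, 12, 21]
Tree (level-order array): [4, None, 38, 22, 49, 5, 37, 40, None, None, 12, None, None, None, None, None, 21]
BFS from the root, enqueuing left then right child of each popped node:
  queue [4] -> pop 4, enqueue [38], visited so far: [4]
  queue [38] -> pop 38, enqueue [22, 49], visited so far: [4, 38]
  queue [22, 49] -> pop 22, enqueue [5, 37], visited so far: [4, 38, 22]
  queue [49, 5, 37] -> pop 49, enqueue [40], visited so far: [4, 38, 22, 49]
  queue [5, 37, 40] -> pop 5, enqueue [12], visited so far: [4, 38, 22, 49, 5]
  queue [37, 40, 12] -> pop 37, enqueue [none], visited so far: [4, 38, 22, 49, 5, 37]
  queue [40, 12] -> pop 40, enqueue [none], visited so far: [4, 38, 22, 49, 5, 37, 40]
  queue [12] -> pop 12, enqueue [21], visited so far: [4, 38, 22, 49, 5, 37, 40, 12]
  queue [21] -> pop 21, enqueue [none], visited so far: [4, 38, 22, 49, 5, 37, 40, 12, 21]
Result: [4, 38, 22, 49, 5, 37, 40, 12, 21]


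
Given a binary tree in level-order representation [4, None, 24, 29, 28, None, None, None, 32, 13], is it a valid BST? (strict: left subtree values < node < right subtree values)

Level-order array: [4, None, 24, 29, 28, None, None, None, 32, 13]
Validate using subtree bounds (lo, hi): at each node, require lo < value < hi,
then recurse left with hi=value and right with lo=value.
Preorder trace (stopping at first violation):
  at node 4 with bounds (-inf, +inf): OK
  at node 24 with bounds (4, +inf): OK
  at node 29 with bounds (4, 24): VIOLATION
Node 29 violates its bound: not (4 < 29 < 24).
Result: Not a valid BST


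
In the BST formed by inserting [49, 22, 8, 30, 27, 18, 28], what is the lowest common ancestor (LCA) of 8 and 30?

Tree insertion order: [49, 22, 8, 30, 27, 18, 28]
Tree (level-order array): [49, 22, None, 8, 30, None, 18, 27, None, None, None, None, 28]
In a BST, the LCA of p=8, q=30 is the first node v on the
root-to-leaf path with p <= v <= q (go left if both < v, right if both > v).
Walk from root:
  at 49: both 8 and 30 < 49, go left
  at 22: 8 <= 22 <= 30, this is the LCA
LCA = 22


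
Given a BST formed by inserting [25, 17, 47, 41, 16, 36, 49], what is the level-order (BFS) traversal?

Tree insertion order: [25, 17, 47, 41, 16, 36, 49]
Tree (level-order array): [25, 17, 47, 16, None, 41, 49, None, None, 36]
BFS from the root, enqueuing left then right child of each popped node:
  queue [25] -> pop 25, enqueue [17, 47], visited so far: [25]
  queue [17, 47] -> pop 17, enqueue [16], visited so far: [25, 17]
  queue [47, 16] -> pop 47, enqueue [41, 49], visited so far: [25, 17, 47]
  queue [16, 41, 49] -> pop 16, enqueue [none], visited so far: [25, 17, 47, 16]
  queue [41, 49] -> pop 41, enqueue [36], visited so far: [25, 17, 47, 16, 41]
  queue [49, 36] -> pop 49, enqueue [none], visited so far: [25, 17, 47, 16, 41, 49]
  queue [36] -> pop 36, enqueue [none], visited so far: [25, 17, 47, 16, 41, 49, 36]
Result: [25, 17, 47, 16, 41, 49, 36]


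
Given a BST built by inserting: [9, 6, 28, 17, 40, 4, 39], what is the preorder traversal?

Tree insertion order: [9, 6, 28, 17, 40, 4, 39]
Tree (level-order array): [9, 6, 28, 4, None, 17, 40, None, None, None, None, 39]
Preorder traversal: [9, 6, 4, 28, 17, 40, 39]


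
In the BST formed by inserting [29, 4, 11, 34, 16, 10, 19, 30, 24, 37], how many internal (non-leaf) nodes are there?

Tree built from: [29, 4, 11, 34, 16, 10, 19, 30, 24, 37]
Tree (level-order array): [29, 4, 34, None, 11, 30, 37, 10, 16, None, None, None, None, None, None, None, 19, None, 24]
Rule: An internal node has at least one child.
Per-node child counts:
  node 29: 2 child(ren)
  node 4: 1 child(ren)
  node 11: 2 child(ren)
  node 10: 0 child(ren)
  node 16: 1 child(ren)
  node 19: 1 child(ren)
  node 24: 0 child(ren)
  node 34: 2 child(ren)
  node 30: 0 child(ren)
  node 37: 0 child(ren)
Matching nodes: [29, 4, 11, 16, 19, 34]
Count of internal (non-leaf) nodes: 6


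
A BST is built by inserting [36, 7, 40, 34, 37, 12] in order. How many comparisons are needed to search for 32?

Search path for 32: 36 -> 7 -> 34 -> 12
Found: False
Comparisons: 4


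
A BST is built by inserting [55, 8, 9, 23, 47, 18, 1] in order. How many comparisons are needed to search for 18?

Search path for 18: 55 -> 8 -> 9 -> 23 -> 18
Found: True
Comparisons: 5


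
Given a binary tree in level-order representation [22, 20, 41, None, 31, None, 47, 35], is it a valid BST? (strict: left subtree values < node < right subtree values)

Level-order array: [22, 20, 41, None, 31, None, 47, 35]
Validate using subtree bounds (lo, hi): at each node, require lo < value < hi,
then recurse left with hi=value and right with lo=value.
Preorder trace (stopping at first violation):
  at node 22 with bounds (-inf, +inf): OK
  at node 20 with bounds (-inf, 22): OK
  at node 31 with bounds (20, 22): VIOLATION
Node 31 violates its bound: not (20 < 31 < 22).
Result: Not a valid BST


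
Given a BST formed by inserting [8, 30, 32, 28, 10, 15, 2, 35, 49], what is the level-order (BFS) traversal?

Tree insertion order: [8, 30, 32, 28, 10, 15, 2, 35, 49]
Tree (level-order array): [8, 2, 30, None, None, 28, 32, 10, None, None, 35, None, 15, None, 49]
BFS from the root, enqueuing left then right child of each popped node:
  queue [8] -> pop 8, enqueue [2, 30], visited so far: [8]
  queue [2, 30] -> pop 2, enqueue [none], visited so far: [8, 2]
  queue [30] -> pop 30, enqueue [28, 32], visited so far: [8, 2, 30]
  queue [28, 32] -> pop 28, enqueue [10], visited so far: [8, 2, 30, 28]
  queue [32, 10] -> pop 32, enqueue [35], visited so far: [8, 2, 30, 28, 32]
  queue [10, 35] -> pop 10, enqueue [15], visited so far: [8, 2, 30, 28, 32, 10]
  queue [35, 15] -> pop 35, enqueue [49], visited so far: [8, 2, 30, 28, 32, 10, 35]
  queue [15, 49] -> pop 15, enqueue [none], visited so far: [8, 2, 30, 28, 32, 10, 35, 15]
  queue [49] -> pop 49, enqueue [none], visited so far: [8, 2, 30, 28, 32, 10, 35, 15, 49]
Result: [8, 2, 30, 28, 32, 10, 35, 15, 49]


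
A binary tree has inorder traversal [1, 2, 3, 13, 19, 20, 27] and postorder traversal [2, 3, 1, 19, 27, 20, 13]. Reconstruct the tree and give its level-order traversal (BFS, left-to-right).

Inorder:   [1, 2, 3, 13, 19, 20, 27]
Postorder: [2, 3, 1, 19, 27, 20, 13]
Algorithm: postorder visits root last, so walk postorder right-to-left;
each value is the root of the current inorder slice — split it at that
value, recurse on the right subtree first, then the left.
Recursive splits:
  root=13; inorder splits into left=[1, 2, 3], right=[19, 20, 27]
  root=20; inorder splits into left=[19], right=[27]
  root=27; inorder splits into left=[], right=[]
  root=19; inorder splits into left=[], right=[]
  root=1; inorder splits into left=[], right=[2, 3]
  root=3; inorder splits into left=[2], right=[]
  root=2; inorder splits into left=[], right=[]
Reconstructed level-order: [13, 1, 20, 3, 19, 27, 2]


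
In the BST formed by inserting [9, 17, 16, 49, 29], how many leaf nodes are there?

Tree built from: [9, 17, 16, 49, 29]
Tree (level-order array): [9, None, 17, 16, 49, None, None, 29]
Rule: A leaf has 0 children.
Per-node child counts:
  node 9: 1 child(ren)
  node 17: 2 child(ren)
  node 16: 0 child(ren)
  node 49: 1 child(ren)
  node 29: 0 child(ren)
Matching nodes: [16, 29]
Count of leaf nodes: 2


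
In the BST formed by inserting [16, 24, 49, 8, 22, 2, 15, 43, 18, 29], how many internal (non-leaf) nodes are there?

Tree built from: [16, 24, 49, 8, 22, 2, 15, 43, 18, 29]
Tree (level-order array): [16, 8, 24, 2, 15, 22, 49, None, None, None, None, 18, None, 43, None, None, None, 29]
Rule: An internal node has at least one child.
Per-node child counts:
  node 16: 2 child(ren)
  node 8: 2 child(ren)
  node 2: 0 child(ren)
  node 15: 0 child(ren)
  node 24: 2 child(ren)
  node 22: 1 child(ren)
  node 18: 0 child(ren)
  node 49: 1 child(ren)
  node 43: 1 child(ren)
  node 29: 0 child(ren)
Matching nodes: [16, 8, 24, 22, 49, 43]
Count of internal (non-leaf) nodes: 6


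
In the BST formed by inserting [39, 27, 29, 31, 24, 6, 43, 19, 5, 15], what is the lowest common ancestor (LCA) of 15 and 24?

Tree insertion order: [39, 27, 29, 31, 24, 6, 43, 19, 5, 15]
Tree (level-order array): [39, 27, 43, 24, 29, None, None, 6, None, None, 31, 5, 19, None, None, None, None, 15]
In a BST, the LCA of p=15, q=24 is the first node v on the
root-to-leaf path with p <= v <= q (go left if both < v, right if both > v).
Walk from root:
  at 39: both 15 and 24 < 39, go left
  at 27: both 15 and 24 < 27, go left
  at 24: 15 <= 24 <= 24, this is the LCA
LCA = 24


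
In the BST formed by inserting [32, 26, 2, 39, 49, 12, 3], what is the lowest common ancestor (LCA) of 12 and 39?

Tree insertion order: [32, 26, 2, 39, 49, 12, 3]
Tree (level-order array): [32, 26, 39, 2, None, None, 49, None, 12, None, None, 3]
In a BST, the LCA of p=12, q=39 is the first node v on the
root-to-leaf path with p <= v <= q (go left if both < v, right if both > v).
Walk from root:
  at 32: 12 <= 32 <= 39, this is the LCA
LCA = 32


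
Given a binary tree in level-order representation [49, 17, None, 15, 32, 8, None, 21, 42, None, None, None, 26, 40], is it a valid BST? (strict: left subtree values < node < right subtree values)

Level-order array: [49, 17, None, 15, 32, 8, None, 21, 42, None, None, None, 26, 40]
Validate using subtree bounds (lo, hi): at each node, require lo < value < hi,
then recurse left with hi=value and right with lo=value.
Preorder trace (stopping at first violation):
  at node 49 with bounds (-inf, +inf): OK
  at node 17 with bounds (-inf, 49): OK
  at node 15 with bounds (-inf, 17): OK
  at node 8 with bounds (-inf, 15): OK
  at node 32 with bounds (17, 49): OK
  at node 21 with bounds (17, 32): OK
  at node 26 with bounds (21, 32): OK
  at node 42 with bounds (32, 49): OK
  at node 40 with bounds (32, 42): OK
No violation found at any node.
Result: Valid BST


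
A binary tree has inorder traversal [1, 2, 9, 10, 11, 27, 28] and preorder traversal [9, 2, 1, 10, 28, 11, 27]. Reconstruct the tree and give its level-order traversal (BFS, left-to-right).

Inorder:  [1, 2, 9, 10, 11, 27, 28]
Preorder: [9, 2, 1, 10, 28, 11, 27]
Algorithm: preorder visits root first, so consume preorder in order;
for each root, split the current inorder slice at that value into
left-subtree inorder and right-subtree inorder, then recurse.
Recursive splits:
  root=9; inorder splits into left=[1, 2], right=[10, 11, 27, 28]
  root=2; inorder splits into left=[1], right=[]
  root=1; inorder splits into left=[], right=[]
  root=10; inorder splits into left=[], right=[11, 27, 28]
  root=28; inorder splits into left=[11, 27], right=[]
  root=11; inorder splits into left=[], right=[27]
  root=27; inorder splits into left=[], right=[]
Reconstructed level-order: [9, 2, 10, 1, 28, 11, 27]


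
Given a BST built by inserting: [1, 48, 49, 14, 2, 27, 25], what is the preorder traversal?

Tree insertion order: [1, 48, 49, 14, 2, 27, 25]
Tree (level-order array): [1, None, 48, 14, 49, 2, 27, None, None, None, None, 25]
Preorder traversal: [1, 48, 14, 2, 27, 25, 49]


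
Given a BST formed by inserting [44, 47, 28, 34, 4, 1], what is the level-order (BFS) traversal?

Tree insertion order: [44, 47, 28, 34, 4, 1]
Tree (level-order array): [44, 28, 47, 4, 34, None, None, 1]
BFS from the root, enqueuing left then right child of each popped node:
  queue [44] -> pop 44, enqueue [28, 47], visited so far: [44]
  queue [28, 47] -> pop 28, enqueue [4, 34], visited so far: [44, 28]
  queue [47, 4, 34] -> pop 47, enqueue [none], visited so far: [44, 28, 47]
  queue [4, 34] -> pop 4, enqueue [1], visited so far: [44, 28, 47, 4]
  queue [34, 1] -> pop 34, enqueue [none], visited so far: [44, 28, 47, 4, 34]
  queue [1] -> pop 1, enqueue [none], visited so far: [44, 28, 47, 4, 34, 1]
Result: [44, 28, 47, 4, 34, 1]


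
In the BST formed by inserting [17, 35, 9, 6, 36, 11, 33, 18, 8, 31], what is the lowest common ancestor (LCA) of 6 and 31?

Tree insertion order: [17, 35, 9, 6, 36, 11, 33, 18, 8, 31]
Tree (level-order array): [17, 9, 35, 6, 11, 33, 36, None, 8, None, None, 18, None, None, None, None, None, None, 31]
In a BST, the LCA of p=6, q=31 is the first node v on the
root-to-leaf path with p <= v <= q (go left if both < v, right if both > v).
Walk from root:
  at 17: 6 <= 17 <= 31, this is the LCA
LCA = 17


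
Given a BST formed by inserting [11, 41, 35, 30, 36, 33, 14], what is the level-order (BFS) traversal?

Tree insertion order: [11, 41, 35, 30, 36, 33, 14]
Tree (level-order array): [11, None, 41, 35, None, 30, 36, 14, 33]
BFS from the root, enqueuing left then right child of each popped node:
  queue [11] -> pop 11, enqueue [41], visited so far: [11]
  queue [41] -> pop 41, enqueue [35], visited so far: [11, 41]
  queue [35] -> pop 35, enqueue [30, 36], visited so far: [11, 41, 35]
  queue [30, 36] -> pop 30, enqueue [14, 33], visited so far: [11, 41, 35, 30]
  queue [36, 14, 33] -> pop 36, enqueue [none], visited so far: [11, 41, 35, 30, 36]
  queue [14, 33] -> pop 14, enqueue [none], visited so far: [11, 41, 35, 30, 36, 14]
  queue [33] -> pop 33, enqueue [none], visited so far: [11, 41, 35, 30, 36, 14, 33]
Result: [11, 41, 35, 30, 36, 14, 33]


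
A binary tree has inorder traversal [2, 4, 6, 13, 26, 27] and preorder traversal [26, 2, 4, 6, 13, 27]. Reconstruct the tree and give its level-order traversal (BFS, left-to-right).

Inorder:  [2, 4, 6, 13, 26, 27]
Preorder: [26, 2, 4, 6, 13, 27]
Algorithm: preorder visits root first, so consume preorder in order;
for each root, split the current inorder slice at that value into
left-subtree inorder and right-subtree inorder, then recurse.
Recursive splits:
  root=26; inorder splits into left=[2, 4, 6, 13], right=[27]
  root=2; inorder splits into left=[], right=[4, 6, 13]
  root=4; inorder splits into left=[], right=[6, 13]
  root=6; inorder splits into left=[], right=[13]
  root=13; inorder splits into left=[], right=[]
  root=27; inorder splits into left=[], right=[]
Reconstructed level-order: [26, 2, 27, 4, 6, 13]


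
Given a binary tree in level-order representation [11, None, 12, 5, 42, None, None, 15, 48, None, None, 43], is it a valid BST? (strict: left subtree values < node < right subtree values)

Level-order array: [11, None, 12, 5, 42, None, None, 15, 48, None, None, 43]
Validate using subtree bounds (lo, hi): at each node, require lo < value < hi,
then recurse left with hi=value and right with lo=value.
Preorder trace (stopping at first violation):
  at node 11 with bounds (-inf, +inf): OK
  at node 12 with bounds (11, +inf): OK
  at node 5 with bounds (11, 12): VIOLATION
Node 5 violates its bound: not (11 < 5 < 12).
Result: Not a valid BST


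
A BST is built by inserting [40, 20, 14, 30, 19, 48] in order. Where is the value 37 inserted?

Starting tree (level order): [40, 20, 48, 14, 30, None, None, None, 19]
Insertion path: 40 -> 20 -> 30
Result: insert 37 as right child of 30
Final tree (level order): [40, 20, 48, 14, 30, None, None, None, 19, None, 37]


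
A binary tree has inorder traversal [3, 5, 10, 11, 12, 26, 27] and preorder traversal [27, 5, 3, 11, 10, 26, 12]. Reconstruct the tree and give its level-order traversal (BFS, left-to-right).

Inorder:  [3, 5, 10, 11, 12, 26, 27]
Preorder: [27, 5, 3, 11, 10, 26, 12]
Algorithm: preorder visits root first, so consume preorder in order;
for each root, split the current inorder slice at that value into
left-subtree inorder and right-subtree inorder, then recurse.
Recursive splits:
  root=27; inorder splits into left=[3, 5, 10, 11, 12, 26], right=[]
  root=5; inorder splits into left=[3], right=[10, 11, 12, 26]
  root=3; inorder splits into left=[], right=[]
  root=11; inorder splits into left=[10], right=[12, 26]
  root=10; inorder splits into left=[], right=[]
  root=26; inorder splits into left=[12], right=[]
  root=12; inorder splits into left=[], right=[]
Reconstructed level-order: [27, 5, 3, 11, 10, 26, 12]


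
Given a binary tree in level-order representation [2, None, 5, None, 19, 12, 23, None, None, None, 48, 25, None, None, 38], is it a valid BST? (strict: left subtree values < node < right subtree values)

Level-order array: [2, None, 5, None, 19, 12, 23, None, None, None, 48, 25, None, None, 38]
Validate using subtree bounds (lo, hi): at each node, require lo < value < hi,
then recurse left with hi=value and right with lo=value.
Preorder trace (stopping at first violation):
  at node 2 with bounds (-inf, +inf): OK
  at node 5 with bounds (2, +inf): OK
  at node 19 with bounds (5, +inf): OK
  at node 12 with bounds (5, 19): OK
  at node 23 with bounds (19, +inf): OK
  at node 48 with bounds (23, +inf): OK
  at node 25 with bounds (23, 48): OK
  at node 38 with bounds (25, 48): OK
No violation found at any node.
Result: Valid BST


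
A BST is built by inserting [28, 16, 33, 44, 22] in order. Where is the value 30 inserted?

Starting tree (level order): [28, 16, 33, None, 22, None, 44]
Insertion path: 28 -> 33
Result: insert 30 as left child of 33
Final tree (level order): [28, 16, 33, None, 22, 30, 44]


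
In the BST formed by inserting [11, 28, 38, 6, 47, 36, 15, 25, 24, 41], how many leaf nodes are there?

Tree built from: [11, 28, 38, 6, 47, 36, 15, 25, 24, 41]
Tree (level-order array): [11, 6, 28, None, None, 15, 38, None, 25, 36, 47, 24, None, None, None, 41]
Rule: A leaf has 0 children.
Per-node child counts:
  node 11: 2 child(ren)
  node 6: 0 child(ren)
  node 28: 2 child(ren)
  node 15: 1 child(ren)
  node 25: 1 child(ren)
  node 24: 0 child(ren)
  node 38: 2 child(ren)
  node 36: 0 child(ren)
  node 47: 1 child(ren)
  node 41: 0 child(ren)
Matching nodes: [6, 24, 36, 41]
Count of leaf nodes: 4


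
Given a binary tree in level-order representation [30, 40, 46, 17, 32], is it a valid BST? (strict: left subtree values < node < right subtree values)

Level-order array: [30, 40, 46, 17, 32]
Validate using subtree bounds (lo, hi): at each node, require lo < value < hi,
then recurse left with hi=value and right with lo=value.
Preorder trace (stopping at first violation):
  at node 30 with bounds (-inf, +inf): OK
  at node 40 with bounds (-inf, 30): VIOLATION
Node 40 violates its bound: not (-inf < 40 < 30).
Result: Not a valid BST


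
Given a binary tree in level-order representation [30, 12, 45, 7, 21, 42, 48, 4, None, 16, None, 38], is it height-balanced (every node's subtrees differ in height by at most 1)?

Tree (level-order array): [30, 12, 45, 7, 21, 42, 48, 4, None, 16, None, 38]
Definition: a tree is height-balanced if, at every node, |h(left) - h(right)| <= 1 (empty subtree has height -1).
Bottom-up per-node check:
  node 4: h_left=-1, h_right=-1, diff=0 [OK], height=0
  node 7: h_left=0, h_right=-1, diff=1 [OK], height=1
  node 16: h_left=-1, h_right=-1, diff=0 [OK], height=0
  node 21: h_left=0, h_right=-1, diff=1 [OK], height=1
  node 12: h_left=1, h_right=1, diff=0 [OK], height=2
  node 38: h_left=-1, h_right=-1, diff=0 [OK], height=0
  node 42: h_left=0, h_right=-1, diff=1 [OK], height=1
  node 48: h_left=-1, h_right=-1, diff=0 [OK], height=0
  node 45: h_left=1, h_right=0, diff=1 [OK], height=2
  node 30: h_left=2, h_right=2, diff=0 [OK], height=3
All nodes satisfy the balance condition.
Result: Balanced


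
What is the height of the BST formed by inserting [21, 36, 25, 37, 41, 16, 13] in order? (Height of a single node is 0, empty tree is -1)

Insertion order: [21, 36, 25, 37, 41, 16, 13]
Tree (level-order array): [21, 16, 36, 13, None, 25, 37, None, None, None, None, None, 41]
Compute height bottom-up (empty subtree = -1):
  height(13) = 1 + max(-1, -1) = 0
  height(16) = 1 + max(0, -1) = 1
  height(25) = 1 + max(-1, -1) = 0
  height(41) = 1 + max(-1, -1) = 0
  height(37) = 1 + max(-1, 0) = 1
  height(36) = 1 + max(0, 1) = 2
  height(21) = 1 + max(1, 2) = 3
Height = 3


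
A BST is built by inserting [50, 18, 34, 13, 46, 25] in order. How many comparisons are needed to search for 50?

Search path for 50: 50
Found: True
Comparisons: 1


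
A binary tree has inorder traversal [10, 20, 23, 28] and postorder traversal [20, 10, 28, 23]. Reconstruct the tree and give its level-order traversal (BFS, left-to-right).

Inorder:   [10, 20, 23, 28]
Postorder: [20, 10, 28, 23]
Algorithm: postorder visits root last, so walk postorder right-to-left;
each value is the root of the current inorder slice — split it at that
value, recurse on the right subtree first, then the left.
Recursive splits:
  root=23; inorder splits into left=[10, 20], right=[28]
  root=28; inorder splits into left=[], right=[]
  root=10; inorder splits into left=[], right=[20]
  root=20; inorder splits into left=[], right=[]
Reconstructed level-order: [23, 10, 28, 20]


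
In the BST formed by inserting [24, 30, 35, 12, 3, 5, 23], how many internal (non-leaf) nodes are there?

Tree built from: [24, 30, 35, 12, 3, 5, 23]
Tree (level-order array): [24, 12, 30, 3, 23, None, 35, None, 5]
Rule: An internal node has at least one child.
Per-node child counts:
  node 24: 2 child(ren)
  node 12: 2 child(ren)
  node 3: 1 child(ren)
  node 5: 0 child(ren)
  node 23: 0 child(ren)
  node 30: 1 child(ren)
  node 35: 0 child(ren)
Matching nodes: [24, 12, 3, 30]
Count of internal (non-leaf) nodes: 4


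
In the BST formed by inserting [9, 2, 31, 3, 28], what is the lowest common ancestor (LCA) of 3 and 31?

Tree insertion order: [9, 2, 31, 3, 28]
Tree (level-order array): [9, 2, 31, None, 3, 28]
In a BST, the LCA of p=3, q=31 is the first node v on the
root-to-leaf path with p <= v <= q (go left if both < v, right if both > v).
Walk from root:
  at 9: 3 <= 9 <= 31, this is the LCA
LCA = 9


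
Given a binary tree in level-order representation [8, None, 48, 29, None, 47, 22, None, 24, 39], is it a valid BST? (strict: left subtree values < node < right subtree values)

Level-order array: [8, None, 48, 29, None, 47, 22, None, 24, 39]
Validate using subtree bounds (lo, hi): at each node, require lo < value < hi,
then recurse left with hi=value and right with lo=value.
Preorder trace (stopping at first violation):
  at node 8 with bounds (-inf, +inf): OK
  at node 48 with bounds (8, +inf): OK
  at node 29 with bounds (8, 48): OK
  at node 47 with bounds (8, 29): VIOLATION
Node 47 violates its bound: not (8 < 47 < 29).
Result: Not a valid BST


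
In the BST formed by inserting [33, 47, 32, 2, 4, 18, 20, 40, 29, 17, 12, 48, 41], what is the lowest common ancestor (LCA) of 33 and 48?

Tree insertion order: [33, 47, 32, 2, 4, 18, 20, 40, 29, 17, 12, 48, 41]
Tree (level-order array): [33, 32, 47, 2, None, 40, 48, None, 4, None, 41, None, None, None, 18, None, None, 17, 20, 12, None, None, 29]
In a BST, the LCA of p=33, q=48 is the first node v on the
root-to-leaf path with p <= v <= q (go left if both < v, right if both > v).
Walk from root:
  at 33: 33 <= 33 <= 48, this is the LCA
LCA = 33
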